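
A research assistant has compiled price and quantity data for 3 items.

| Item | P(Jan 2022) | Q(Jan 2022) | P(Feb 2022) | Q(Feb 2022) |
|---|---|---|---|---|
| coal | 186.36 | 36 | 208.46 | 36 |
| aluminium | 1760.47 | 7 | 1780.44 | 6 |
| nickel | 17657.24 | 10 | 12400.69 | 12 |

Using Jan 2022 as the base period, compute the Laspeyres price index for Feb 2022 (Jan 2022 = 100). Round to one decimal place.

Laspeyres price index uses base-period quantities as weights.
ΣP(Feb 2022)·Q(Jan 2022) = 208.46×36 + 1780.44×7 + 12400.69×10 = 7504.56 + 12463.08 + 124006.9 = 143974.54
ΣP(Jan 2022)·Q(Jan 2022) = 186.36×36 + 1760.47×7 + 17657.24×10 = 6708.96 + 12323.29 + 176572.4 = 195604.65
Index = 143974.54 / 195604.65 × 100 = 73.6049

73.6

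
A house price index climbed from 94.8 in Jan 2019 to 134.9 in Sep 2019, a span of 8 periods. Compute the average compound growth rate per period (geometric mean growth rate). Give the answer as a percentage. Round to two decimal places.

4.51%

Growth factor = (134.9/94.8)^(1/8) = (1.422996)^(1/8) = 1.045082
Growth rate = 1.045082 − 1 = 0.045082 = 4.5082%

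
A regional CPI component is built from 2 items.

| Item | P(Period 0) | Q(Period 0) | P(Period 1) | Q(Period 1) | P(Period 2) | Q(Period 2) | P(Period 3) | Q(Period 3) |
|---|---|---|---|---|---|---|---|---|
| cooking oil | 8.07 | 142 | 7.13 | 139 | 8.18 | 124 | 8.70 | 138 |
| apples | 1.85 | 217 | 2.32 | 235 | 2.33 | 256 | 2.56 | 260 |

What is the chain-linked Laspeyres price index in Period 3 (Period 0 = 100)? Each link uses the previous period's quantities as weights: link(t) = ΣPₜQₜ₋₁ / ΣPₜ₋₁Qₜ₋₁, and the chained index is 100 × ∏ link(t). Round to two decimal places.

Link Period 0→Period 1:
ΣP(Period 1)Q(Period 0) = 7.13×142 + 2.32×217 = 1012.46 + 503.44 = 1515.9
ΣP(Period 0)Q(Period 0) = 8.07×142 + 1.85×217 = 1145.94 + 401.45 = 1547.39
link = 1515.9/1547.39 = 0.979650
Link Period 1→Period 2:
ΣP(Period 2)Q(Period 1) = 8.18×139 + 2.33×235 = 1137.02 + 547.55 = 1684.57
ΣP(Period 1)Q(Period 1) = 7.13×139 + 2.32×235 = 991.07 + 545.2 = 1536.27
link = 1684.57/1536.27 = 1.096533
Link Period 2→Period 3:
ΣP(Period 3)Q(Period 2) = 8.70×124 + 2.56×256 = 1078.8 + 655.36 = 1734.16
ΣP(Period 2)Q(Period 2) = 8.18×124 + 2.33×256 = 1014.32 + 596.48 = 1610.8
link = 1734.16/1610.8 = 1.076583
Chained index = 100 × 0.979650 × 1.096533 × 1.076583 = 115.6485

115.65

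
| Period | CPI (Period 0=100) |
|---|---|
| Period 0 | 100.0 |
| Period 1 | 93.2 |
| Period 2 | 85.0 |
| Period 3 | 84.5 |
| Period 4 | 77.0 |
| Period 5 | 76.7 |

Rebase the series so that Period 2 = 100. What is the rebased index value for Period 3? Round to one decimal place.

Rebased(Period 3) = 84.5 / 85.0 × 100 = 99.4118

99.4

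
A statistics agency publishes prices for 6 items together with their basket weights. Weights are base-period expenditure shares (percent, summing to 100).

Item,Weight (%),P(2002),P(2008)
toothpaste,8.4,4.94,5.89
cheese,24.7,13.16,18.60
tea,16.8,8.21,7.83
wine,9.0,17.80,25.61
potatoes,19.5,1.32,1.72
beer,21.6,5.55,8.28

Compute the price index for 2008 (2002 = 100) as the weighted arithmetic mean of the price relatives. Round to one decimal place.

131.5

toothpaste: 8.4 × (5.89/4.94) = 8.4 × 1.192308 = 10.0154
cheese: 24.7 × (18.60/13.16) = 24.7 × 1.413374 = 34.9103
tea: 16.8 × (7.83/8.21) = 16.8 × 0.953715 = 16.0224
wine: 9.0 × (25.61/17.80) = 9.0 × 1.438764 = 12.9489
potatoes: 19.5 × (1.72/1.32) = 19.5 × 1.303030 = 25.4091
beer: 21.6 × (8.28/5.55) = 21.6 × 1.491892 = 32.2249
Index = Σ wᵢ·(p₁ᵢ/p₀ᵢ) = 10.0154 + 34.9103 + 16.0224 + 12.9489 + 25.4091 + 32.2249 = 131.5310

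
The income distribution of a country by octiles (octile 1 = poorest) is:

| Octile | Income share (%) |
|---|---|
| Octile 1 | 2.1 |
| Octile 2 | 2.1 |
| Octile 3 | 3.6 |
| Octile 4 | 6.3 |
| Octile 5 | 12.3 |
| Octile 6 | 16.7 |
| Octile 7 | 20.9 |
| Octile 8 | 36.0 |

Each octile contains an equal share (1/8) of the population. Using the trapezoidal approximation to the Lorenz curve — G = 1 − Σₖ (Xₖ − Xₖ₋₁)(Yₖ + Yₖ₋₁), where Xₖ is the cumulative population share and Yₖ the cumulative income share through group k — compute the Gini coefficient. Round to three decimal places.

Cumulative income shares Yₖ: 0.0210, 0.0420, 0.0780, 0.1410, 0.2640, 0.4310, 0.6400, 1.0000
Σ (Xₖ−Xₖ₋₁)(Yₖ+Yₖ₋₁) = (1/8)(0.0210+0.0000) + (1/8)(0.0420+0.0210) + (1/8)(0.0780+0.0420) + (1/8)(0.1410+0.0780) + (1/8)(0.2640+0.1410) + (1/8)(0.4310+0.2640) + (1/8)(0.6400+0.4310) + (1/8)(1.0000+0.6400)
  = 0.0026 + 0.0079 + 0.0150 + 0.0274 + 0.0506 + 0.0869 + 0.1339 + 0.2050 = 0.5292
G = 1 − 0.5292 = 0.4708

0.471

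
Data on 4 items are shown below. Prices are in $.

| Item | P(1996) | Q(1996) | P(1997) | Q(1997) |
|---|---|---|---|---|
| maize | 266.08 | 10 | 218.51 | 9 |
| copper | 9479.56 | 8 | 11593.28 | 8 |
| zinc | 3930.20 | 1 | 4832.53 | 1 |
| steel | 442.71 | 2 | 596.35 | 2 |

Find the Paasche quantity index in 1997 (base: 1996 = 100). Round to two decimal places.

Paasche quantity index uses current-period prices as weights.
ΣP(1997)·Q(1997) = 218.51×9 + 11593.28×8 + 4832.53×1 + 596.35×2 = 1966.59 + 92746.24 + 4832.53 + 1192.7 = 100738.06
ΣP(1997)·Q(1996) = 218.51×10 + 11593.28×8 + 4832.53×1 + 596.35×2 = 2185.1 + 92746.24 + 4832.53 + 1192.7 = 100956.57
Index = 100738.06 / 100956.57 × 100 = 99.7836

99.78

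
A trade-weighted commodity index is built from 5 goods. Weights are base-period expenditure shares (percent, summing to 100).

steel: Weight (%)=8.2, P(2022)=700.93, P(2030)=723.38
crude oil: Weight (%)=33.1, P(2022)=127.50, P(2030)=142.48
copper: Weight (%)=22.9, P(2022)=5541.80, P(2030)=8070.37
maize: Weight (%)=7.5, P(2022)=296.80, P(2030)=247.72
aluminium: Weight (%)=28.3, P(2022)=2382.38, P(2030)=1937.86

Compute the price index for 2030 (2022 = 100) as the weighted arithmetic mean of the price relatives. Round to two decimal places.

steel: 8.2 × (723.38/700.93) = 8.2 × 1.032029 = 8.4626
crude oil: 33.1 × (142.48/127.50) = 33.1 × 1.117490 = 36.9889
copper: 22.9 × (8070.37/5541.80) = 22.9 × 1.456272 = 33.3486
maize: 7.5 × (247.72/296.80) = 7.5 × 0.834636 = 6.2598
aluminium: 28.3 × (1937.86/2382.38) = 28.3 × 0.813413 = 23.0196
Index = Σ wᵢ·(p₁ᵢ/p₀ᵢ) = 8.4626 + 36.9889 + 33.3486 + 6.2598 + 23.0196 = 108.0796

108.08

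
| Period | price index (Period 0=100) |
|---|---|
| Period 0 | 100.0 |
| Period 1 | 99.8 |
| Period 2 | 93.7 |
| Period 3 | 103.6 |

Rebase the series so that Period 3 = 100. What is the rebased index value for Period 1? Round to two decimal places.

96.33

Rebased(Period 1) = 99.8 / 103.6 × 100 = 96.3320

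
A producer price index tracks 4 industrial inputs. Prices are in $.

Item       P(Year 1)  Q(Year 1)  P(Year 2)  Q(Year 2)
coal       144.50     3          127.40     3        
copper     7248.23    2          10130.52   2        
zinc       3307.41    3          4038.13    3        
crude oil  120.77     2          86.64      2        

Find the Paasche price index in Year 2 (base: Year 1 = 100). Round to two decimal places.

Paasche price index uses current-period quantities as weights.
ΣP(Year 2)·Q(Year 2) = 127.40×3 + 10130.52×2 + 4038.13×3 + 86.64×2 = 382.2 + 20261.04 + 12114.39 + 173.28 = 32930.91
ΣP(Year 1)·Q(Year 2) = 144.50×3 + 7248.23×2 + 3307.41×3 + 120.77×2 = 433.5 + 14496.46 + 9922.23 + 241.54 = 25093.73
Index = 32930.91 / 25093.73 × 100 = 131.2316

131.23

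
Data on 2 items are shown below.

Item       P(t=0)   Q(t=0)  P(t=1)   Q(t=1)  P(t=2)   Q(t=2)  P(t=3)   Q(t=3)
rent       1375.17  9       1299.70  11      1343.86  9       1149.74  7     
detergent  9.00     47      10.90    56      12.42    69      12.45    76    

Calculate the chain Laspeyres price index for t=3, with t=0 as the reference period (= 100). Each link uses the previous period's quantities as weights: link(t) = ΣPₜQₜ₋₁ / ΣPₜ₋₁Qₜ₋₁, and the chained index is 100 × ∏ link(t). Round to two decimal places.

85.70

Link t=0→t=1:
ΣP(t=1)Q(t=0) = 1299.70×9 + 10.90×47 = 11697.3 + 512.3 = 12209.6
ΣP(t=0)Q(t=0) = 1375.17×9 + 9.00×47 = 12376.53 + 423 = 12799.53
link = 12209.6/12799.53 = 0.953910
Link t=1→t=2:
ΣP(t=2)Q(t=1) = 1343.86×11 + 12.42×56 = 14782.46 + 695.52 = 15477.98
ΣP(t=1)Q(t=1) = 1299.70×11 + 10.90×56 = 14296.7 + 610.4 = 14907.1
link = 15477.98/14907.1 = 1.038296
Link t=2→t=3:
ΣP(t=3)Q(t=2) = 1149.74×9 + 12.45×69 = 10347.66 + 859.05 = 11206.71
ΣP(t=2)Q(t=2) = 1343.86×9 + 12.42×69 = 12094.74 + 856.98 = 12951.72
link = 11206.71/12951.72 = 0.865268
Chained index = 100 × 0.953910 × 1.038296 × 0.865268 = 85.6997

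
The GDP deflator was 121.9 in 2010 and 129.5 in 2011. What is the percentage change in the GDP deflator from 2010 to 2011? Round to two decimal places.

Change = (129.5 − 121.9) / 121.9 × 100
       = 7.6 / 121.9 × 100 = 6.2346%

6.23%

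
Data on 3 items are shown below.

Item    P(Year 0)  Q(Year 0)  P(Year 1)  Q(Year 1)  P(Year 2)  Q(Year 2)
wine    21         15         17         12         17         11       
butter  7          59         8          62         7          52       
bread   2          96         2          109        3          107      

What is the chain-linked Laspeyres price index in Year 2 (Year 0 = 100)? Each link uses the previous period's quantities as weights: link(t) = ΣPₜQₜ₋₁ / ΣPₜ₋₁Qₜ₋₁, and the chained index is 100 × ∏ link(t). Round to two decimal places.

Link Year 0→Year 1:
ΣP(Year 1)Q(Year 0) = 17×15 + 8×59 + 2×96 = 255 + 472 + 192 = 919
ΣP(Year 0)Q(Year 0) = 21×15 + 7×59 + 2×96 = 315 + 413 + 192 = 920
link = 919/920 = 0.998913
Link Year 1→Year 2:
ΣP(Year 2)Q(Year 1) = 17×12 + 7×62 + 3×109 = 204 + 434 + 327 = 965
ΣP(Year 1)Q(Year 1) = 17×12 + 8×62 + 2×109 = 204 + 496 + 218 = 918
link = 965/918 = 1.051198
Chained index = 100 × 0.998913 × 1.051198 = 105.0056

105.01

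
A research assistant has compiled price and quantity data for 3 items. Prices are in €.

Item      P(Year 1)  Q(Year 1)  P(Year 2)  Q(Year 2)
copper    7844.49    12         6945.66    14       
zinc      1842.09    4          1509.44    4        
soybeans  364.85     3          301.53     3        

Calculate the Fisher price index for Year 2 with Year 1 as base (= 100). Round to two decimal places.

Laspeyres component (base-period weights):
ΣP(Year 2)Q(Year 1) = 6945.66×12 + 1509.44×4 + 301.53×3 = 83347.92 + 6037.76 + 904.59 = 90290.27
ΣP(Year 1)Q(Year 1) = 7844.49×12 + 1842.09×4 + 364.85×3 = 94133.88 + 7368.36 + 1094.55 = 102596.79
L = 90290.27 / 102596.79 × 100 = 88.0050
Paasche component (current-period weights):
ΣP(Year 2)Q(Year 2) = 6945.66×14 + 1509.44×4 + 301.53×3 = 97239.24 + 6037.76 + 904.59 = 104181.59
ΣP(Year 1)Q(Year 2) = 7844.49×14 + 1842.09×4 + 364.85×3 = 109822.86 + 7368.36 + 1094.55 = 118285.77
P = 104181.59 / 118285.77 × 100 = 88.0762
Fisher = √(L × P) = √(88.0050 × 88.0762) = 88.0406

88.04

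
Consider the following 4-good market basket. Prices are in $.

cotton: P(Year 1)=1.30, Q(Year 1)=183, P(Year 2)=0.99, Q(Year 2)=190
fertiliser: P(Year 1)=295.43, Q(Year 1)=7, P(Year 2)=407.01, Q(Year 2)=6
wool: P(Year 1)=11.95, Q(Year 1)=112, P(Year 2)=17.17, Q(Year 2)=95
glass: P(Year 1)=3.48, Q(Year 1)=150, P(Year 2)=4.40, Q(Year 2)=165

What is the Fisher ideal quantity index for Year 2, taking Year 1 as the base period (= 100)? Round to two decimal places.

Laspeyres component (base-period weights):
ΣP(Year 1)Q(Year 2) = 1.30×190 + 295.43×6 + 11.95×95 + 3.48×165 = 247 + 1772.58 + 1135.25 + 574.2 = 3729.03
ΣP(Year 1)Q(Year 1) = 1.30×183 + 295.43×7 + 11.95×112 + 3.48×150 = 237.9 + 2068.01 + 1338.4 + 522 = 4166.31
L = 3729.03 / 4166.31 × 100 = 89.5044
Paasche component (current-period weights):
ΣP(Year 2)Q(Year 2) = 0.99×190 + 407.01×6 + 17.17×95 + 4.40×165 = 188.1 + 2442.06 + 1631.15 + 726 = 4987.31
ΣP(Year 2)Q(Year 1) = 0.99×183 + 407.01×7 + 17.17×112 + 4.40×150 = 181.17 + 2849.07 + 1923.04 + 660 = 5613.28
P = 4987.31 / 5613.28 × 100 = 88.8484
Fisher = √(L × P) = √(89.5044 × 88.8484) = 89.1758

89.18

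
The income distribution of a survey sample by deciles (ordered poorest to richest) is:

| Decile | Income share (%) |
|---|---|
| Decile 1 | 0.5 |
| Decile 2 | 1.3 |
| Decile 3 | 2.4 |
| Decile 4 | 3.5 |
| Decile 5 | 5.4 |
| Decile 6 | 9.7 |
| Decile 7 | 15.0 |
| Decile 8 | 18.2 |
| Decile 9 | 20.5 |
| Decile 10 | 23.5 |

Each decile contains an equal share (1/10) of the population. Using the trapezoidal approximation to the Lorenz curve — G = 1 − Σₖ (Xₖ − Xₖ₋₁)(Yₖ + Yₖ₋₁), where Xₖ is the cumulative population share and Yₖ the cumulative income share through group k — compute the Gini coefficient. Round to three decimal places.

0.459

Cumulative income shares Yₖ: 0.0050, 0.0180, 0.0420, 0.0770, 0.1310, 0.2280, 0.3780, 0.5600, 0.7650, 1.0000
Σ (Xₖ−Xₖ₋₁)(Yₖ+Yₖ₋₁) = (1/10)(0.0050+0.0000) + (1/10)(0.0180+0.0050) + (1/10)(0.0420+0.0180) + (1/10)(0.0770+0.0420) + (1/10)(0.1310+0.0770) + (1/10)(0.2280+0.1310) + (1/10)(0.3780+0.2280) + (1/10)(0.5600+0.3780) + (1/10)(0.7650+0.5600) + (1/10)(1.0000+0.7650)
  = 0.0005 + 0.0023 + 0.0060 + 0.0119 + 0.0208 + 0.0359 + 0.0606 + 0.0938 + 0.1325 + 0.1765 = 0.5408
G = 1 − 0.5408 = 0.4592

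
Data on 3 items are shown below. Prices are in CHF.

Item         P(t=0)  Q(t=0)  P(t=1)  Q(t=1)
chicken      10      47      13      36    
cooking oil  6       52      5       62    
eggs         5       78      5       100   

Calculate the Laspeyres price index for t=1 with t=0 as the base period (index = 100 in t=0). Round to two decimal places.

Laspeyres price index uses base-period quantities as weights.
ΣP(t=1)·Q(t=0) = 13×47 + 5×52 + 5×78 = 611 + 260 + 390 = 1261
ΣP(t=0)·Q(t=0) = 10×47 + 6×52 + 5×78 = 470 + 312 + 390 = 1172
Index = 1261 / 1172 × 100 = 107.5939

107.59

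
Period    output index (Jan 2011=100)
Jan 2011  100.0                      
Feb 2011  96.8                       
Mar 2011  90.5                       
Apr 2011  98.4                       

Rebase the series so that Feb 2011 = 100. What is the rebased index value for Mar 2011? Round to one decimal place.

93.5

Rebased(Mar 2011) = 90.5 / 96.8 × 100 = 93.4917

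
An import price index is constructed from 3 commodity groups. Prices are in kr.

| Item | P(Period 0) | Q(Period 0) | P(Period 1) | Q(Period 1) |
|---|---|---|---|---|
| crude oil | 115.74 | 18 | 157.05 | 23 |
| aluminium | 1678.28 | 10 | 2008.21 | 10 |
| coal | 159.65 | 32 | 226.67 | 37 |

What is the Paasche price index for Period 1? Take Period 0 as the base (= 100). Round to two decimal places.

126.54

Paasche price index uses current-period quantities as weights.
ΣP(Period 1)·Q(Period 1) = 157.05×23 + 2008.21×10 + 226.67×37 = 3612.15 + 20082.1 + 8386.79 = 32081.04
ΣP(Period 0)·Q(Period 1) = 115.74×23 + 1678.28×10 + 159.65×37 = 2662.02 + 16782.8 + 5907.05 = 25351.87
Index = 32081.04 / 25351.87 × 100 = 126.5431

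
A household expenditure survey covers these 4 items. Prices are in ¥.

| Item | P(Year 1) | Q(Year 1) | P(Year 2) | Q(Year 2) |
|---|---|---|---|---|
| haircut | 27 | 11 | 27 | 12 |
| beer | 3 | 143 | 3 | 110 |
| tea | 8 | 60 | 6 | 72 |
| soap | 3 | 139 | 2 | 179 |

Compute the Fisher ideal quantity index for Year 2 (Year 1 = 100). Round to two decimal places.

107.36

Laspeyres component (base-period weights):
ΣP(Year 1)Q(Year 2) = 27×12 + 3×110 + 8×72 + 3×179 = 324 + 330 + 576 + 537 = 1767
ΣP(Year 1)Q(Year 1) = 27×11 + 3×143 + 8×60 + 3×139 = 297 + 429 + 480 + 417 = 1623
L = 1767 / 1623 × 100 = 108.8725
Paasche component (current-period weights):
ΣP(Year 2)Q(Year 2) = 27×12 + 3×110 + 6×72 + 2×179 = 324 + 330 + 432 + 358 = 1444
ΣP(Year 2)Q(Year 1) = 27×11 + 3×143 + 6×60 + 2×139 = 297 + 429 + 360 + 278 = 1364
P = 1444 / 1364 × 100 = 105.8651
Fisher = √(L × P) = √(108.8725 × 105.8651) = 107.3583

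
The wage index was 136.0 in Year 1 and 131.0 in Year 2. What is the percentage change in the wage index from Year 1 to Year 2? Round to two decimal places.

Change = (131.0 − 136.0) / 136.0 × 100
       = -5.0 / 136.0 × 100 = -3.6765%

-3.68%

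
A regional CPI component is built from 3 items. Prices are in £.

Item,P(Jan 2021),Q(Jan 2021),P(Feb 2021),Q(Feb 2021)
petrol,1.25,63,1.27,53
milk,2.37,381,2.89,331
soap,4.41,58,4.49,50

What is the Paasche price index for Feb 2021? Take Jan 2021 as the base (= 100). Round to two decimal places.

116.54

Paasche price index uses current-period quantities as weights.
ΣP(Feb 2021)·Q(Feb 2021) = 1.27×53 + 2.89×331 + 4.49×50 = 67.31 + 956.59 + 224.5 = 1248.4
ΣP(Jan 2021)·Q(Feb 2021) = 1.25×53 + 2.37×331 + 4.41×50 = 66.25 + 784.47 + 220.5 = 1071.22
Index = 1248.4 / 1071.22 × 100 = 116.5400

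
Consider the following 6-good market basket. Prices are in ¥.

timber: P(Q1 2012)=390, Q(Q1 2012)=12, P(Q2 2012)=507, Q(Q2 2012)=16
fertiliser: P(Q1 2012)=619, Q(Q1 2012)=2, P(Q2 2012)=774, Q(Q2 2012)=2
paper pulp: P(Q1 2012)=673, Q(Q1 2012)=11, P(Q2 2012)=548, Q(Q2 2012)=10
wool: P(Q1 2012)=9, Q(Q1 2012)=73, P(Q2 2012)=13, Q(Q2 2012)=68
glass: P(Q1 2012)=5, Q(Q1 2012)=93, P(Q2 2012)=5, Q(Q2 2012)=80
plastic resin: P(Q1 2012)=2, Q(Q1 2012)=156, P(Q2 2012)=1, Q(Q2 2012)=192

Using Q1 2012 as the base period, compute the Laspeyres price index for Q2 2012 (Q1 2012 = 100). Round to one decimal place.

103.2

Laspeyres price index uses base-period quantities as weights.
ΣP(Q2 2012)·Q(Q1 2012) = 507×12 + 774×2 + 548×11 + 13×73 + 5×93 + 1×156 = 6084 + 1548 + 6028 + 949 + 465 + 156 = 15230
ΣP(Q1 2012)·Q(Q1 2012) = 390×12 + 619×2 + 673×11 + 9×73 + 5×93 + 2×156 = 4680 + 1238 + 7403 + 657 + 465 + 312 = 14755
Index = 15230 / 14755 × 100 = 103.2192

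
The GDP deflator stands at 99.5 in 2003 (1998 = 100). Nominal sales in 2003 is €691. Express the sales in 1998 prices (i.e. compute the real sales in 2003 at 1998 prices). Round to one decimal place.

Real = Nominal ÷ (Index/100) = 691 ÷ (99.5/100)
     = 691 ÷ 0.995 = 694.4724

694.5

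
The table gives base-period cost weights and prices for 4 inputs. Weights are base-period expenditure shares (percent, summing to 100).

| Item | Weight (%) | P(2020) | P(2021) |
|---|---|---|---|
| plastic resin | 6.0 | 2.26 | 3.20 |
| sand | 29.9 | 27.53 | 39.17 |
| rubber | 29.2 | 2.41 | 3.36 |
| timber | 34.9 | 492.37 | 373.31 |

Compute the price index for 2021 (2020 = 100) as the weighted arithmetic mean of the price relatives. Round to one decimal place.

plastic resin: 6.0 × (3.20/2.26) = 6.0 × 1.415929 = 8.4956
sand: 29.9 × (39.17/27.53) = 29.9 × 1.422811 = 42.5421
rubber: 29.2 × (3.36/2.41) = 29.2 × 1.394191 = 40.7104
timber: 34.9 × (373.31/492.37) = 34.9 × 0.758190 = 26.4608
Index = Σ wᵢ·(p₁ᵢ/p₀ᵢ) = 8.4956 + 42.5421 + 40.7104 + 26.4608 = 118.2088

118.2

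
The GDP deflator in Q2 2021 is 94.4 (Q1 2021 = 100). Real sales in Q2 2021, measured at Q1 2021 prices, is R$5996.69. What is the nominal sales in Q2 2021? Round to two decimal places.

Nominal = Real × (Index/100) = 5996.69 × (94.4/100)
        = 5996.69 × 0.944 = 5660.8754

5660.88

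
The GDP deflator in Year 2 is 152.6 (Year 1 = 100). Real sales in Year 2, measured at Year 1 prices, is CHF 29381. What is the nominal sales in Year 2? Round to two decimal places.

44835.41

Nominal = Real × (Index/100) = 29381 × (152.6/100)
        = 29381 × 1.526 = 44835.4060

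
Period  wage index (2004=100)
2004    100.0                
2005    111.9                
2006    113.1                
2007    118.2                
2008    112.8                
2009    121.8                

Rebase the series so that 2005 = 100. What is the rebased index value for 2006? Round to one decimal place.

101.1

Rebased(2006) = 113.1 / 111.9 × 100 = 101.0724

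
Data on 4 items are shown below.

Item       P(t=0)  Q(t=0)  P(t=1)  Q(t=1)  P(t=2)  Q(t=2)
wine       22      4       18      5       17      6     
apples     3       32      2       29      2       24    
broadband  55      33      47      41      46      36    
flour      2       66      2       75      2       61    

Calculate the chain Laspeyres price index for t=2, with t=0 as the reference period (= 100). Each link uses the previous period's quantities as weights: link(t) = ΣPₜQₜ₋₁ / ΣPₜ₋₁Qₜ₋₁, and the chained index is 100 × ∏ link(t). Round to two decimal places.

Link t=0→t=1:
ΣP(t=1)Q(t=0) = 18×4 + 2×32 + 47×33 + 2×66 = 72 + 64 + 1551 + 132 = 1819
ΣP(t=0)Q(t=0) = 22×4 + 3×32 + 55×33 + 2×66 = 88 + 96 + 1815 + 132 = 2131
link = 1819/2131 = 0.853590
Link t=1→t=2:
ΣP(t=2)Q(t=1) = 17×5 + 2×29 + 46×41 + 2×75 = 85 + 58 + 1886 + 150 = 2179
ΣP(t=1)Q(t=1) = 18×5 + 2×29 + 47×41 + 2×75 = 90 + 58 + 1927 + 150 = 2225
link = 2179/2225 = 0.979326
Chained index = 100 × 0.853590 × 0.979326 = 83.5943

83.59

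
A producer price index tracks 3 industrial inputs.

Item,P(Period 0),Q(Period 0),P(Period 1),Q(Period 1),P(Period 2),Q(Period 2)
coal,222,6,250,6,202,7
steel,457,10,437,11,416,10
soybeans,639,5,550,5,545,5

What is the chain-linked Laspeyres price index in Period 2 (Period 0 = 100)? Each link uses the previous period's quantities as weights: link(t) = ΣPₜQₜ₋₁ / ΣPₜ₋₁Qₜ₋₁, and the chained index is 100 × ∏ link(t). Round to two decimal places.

89.07

Link Period 0→Period 1:
ΣP(Period 1)Q(Period 0) = 250×6 + 437×10 + 550×5 = 1500 + 4370 + 2750 = 8620
ΣP(Period 0)Q(Period 0) = 222×6 + 457×10 + 639×5 = 1332 + 4570 + 3195 = 9097
link = 8620/9097 = 0.947565
Link Period 1→Period 2:
ΣP(Period 2)Q(Period 1) = 202×6 + 416×11 + 545×5 = 1212 + 4576 + 2725 = 8513
ΣP(Period 1)Q(Period 1) = 250×6 + 437×11 + 550×5 = 1500 + 4807 + 2750 = 9057
link = 8513/9057 = 0.939936
Chained index = 100 × 0.947565 × 0.939936 = 89.0651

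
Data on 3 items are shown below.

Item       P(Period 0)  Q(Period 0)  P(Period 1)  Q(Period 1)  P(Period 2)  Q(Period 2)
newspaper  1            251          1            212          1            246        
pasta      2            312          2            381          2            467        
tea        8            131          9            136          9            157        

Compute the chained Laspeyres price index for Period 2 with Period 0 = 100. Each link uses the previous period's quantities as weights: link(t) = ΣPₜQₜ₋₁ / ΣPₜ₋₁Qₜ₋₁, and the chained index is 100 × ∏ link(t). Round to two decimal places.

Link Period 0→Period 1:
ΣP(Period 1)Q(Period 0) = 1×251 + 2×312 + 9×131 = 251 + 624 + 1179 = 2054
ΣP(Period 0)Q(Period 0) = 1×251 + 2×312 + 8×131 = 251 + 624 + 1048 = 1923
link = 2054/1923 = 1.068123
Link Period 1→Period 2:
ΣP(Period 2)Q(Period 1) = 1×212 + 2×381 + 9×136 = 212 + 762 + 1224 = 2198
ΣP(Period 1)Q(Period 1) = 1×212 + 2×381 + 9×136 = 212 + 762 + 1224 = 2198
link = 2198/2198 = 1.000000
Chained index = 100 × 1.068123 × 1.000000 = 106.8123

106.81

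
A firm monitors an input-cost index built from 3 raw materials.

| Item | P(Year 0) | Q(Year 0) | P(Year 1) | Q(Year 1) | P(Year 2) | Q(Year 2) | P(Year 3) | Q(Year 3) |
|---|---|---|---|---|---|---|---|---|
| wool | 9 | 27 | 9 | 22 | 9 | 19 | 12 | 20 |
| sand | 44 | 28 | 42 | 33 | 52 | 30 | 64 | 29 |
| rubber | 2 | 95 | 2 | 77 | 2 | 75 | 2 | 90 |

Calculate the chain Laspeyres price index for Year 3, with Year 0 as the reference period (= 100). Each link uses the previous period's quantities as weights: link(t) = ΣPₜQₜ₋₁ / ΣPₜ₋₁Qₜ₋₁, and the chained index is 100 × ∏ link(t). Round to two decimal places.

Link Year 0→Year 1:
ΣP(Year 1)Q(Year 0) = 9×27 + 42×28 + 2×95 = 243 + 1176 + 190 = 1609
ΣP(Year 0)Q(Year 0) = 9×27 + 44×28 + 2×95 = 243 + 1232 + 190 = 1665
link = 1609/1665 = 0.966366
Link Year 1→Year 2:
ΣP(Year 2)Q(Year 1) = 9×22 + 52×33 + 2×77 = 198 + 1716 + 154 = 2068
ΣP(Year 1)Q(Year 1) = 9×22 + 42×33 + 2×77 = 198 + 1386 + 154 = 1738
link = 2068/1738 = 1.189873
Link Year 2→Year 3:
ΣP(Year 3)Q(Year 2) = 12×19 + 64×30 + 2×75 = 228 + 1920 + 150 = 2298
ΣP(Year 2)Q(Year 2) = 9×19 + 52×30 + 2×75 = 171 + 1560 + 150 = 1881
link = 2298/1881 = 1.221691
Chained index = 100 × 0.966366 × 1.189873 × 1.221691 = 140.4765

140.48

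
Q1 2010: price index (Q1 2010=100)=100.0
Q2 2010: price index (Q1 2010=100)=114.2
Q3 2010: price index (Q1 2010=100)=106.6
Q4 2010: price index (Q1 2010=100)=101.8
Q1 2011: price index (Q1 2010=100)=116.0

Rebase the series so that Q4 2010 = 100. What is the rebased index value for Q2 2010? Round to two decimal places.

Rebased(Q2 2010) = 114.2 / 101.8 × 100 = 112.1807

112.18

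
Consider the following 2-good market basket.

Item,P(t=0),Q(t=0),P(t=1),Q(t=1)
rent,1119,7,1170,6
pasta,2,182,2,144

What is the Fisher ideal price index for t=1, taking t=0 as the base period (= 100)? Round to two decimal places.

104.36

Laspeyres component (base-period weights):
ΣP(t=1)Q(t=0) = 1170×7 + 2×182 = 8190 + 364 = 8554
ΣP(t=0)Q(t=0) = 1119×7 + 2×182 = 7833 + 364 = 8197
L = 8554 / 8197 × 100 = 104.3553
Paasche component (current-period weights):
ΣP(t=1)Q(t=1) = 1170×6 + 2×144 = 7020 + 288 = 7308
ΣP(t=0)Q(t=1) = 1119×6 + 2×144 = 6714 + 288 = 7002
P = 7308 / 7002 × 100 = 104.3702
Fisher = √(L × P) = √(104.3553 × 104.3702) = 104.3627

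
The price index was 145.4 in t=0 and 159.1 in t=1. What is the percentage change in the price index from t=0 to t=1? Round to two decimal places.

Change = (159.1 − 145.4) / 145.4 × 100
       = 13.7 / 145.4 × 100 = 9.4223%

9.42%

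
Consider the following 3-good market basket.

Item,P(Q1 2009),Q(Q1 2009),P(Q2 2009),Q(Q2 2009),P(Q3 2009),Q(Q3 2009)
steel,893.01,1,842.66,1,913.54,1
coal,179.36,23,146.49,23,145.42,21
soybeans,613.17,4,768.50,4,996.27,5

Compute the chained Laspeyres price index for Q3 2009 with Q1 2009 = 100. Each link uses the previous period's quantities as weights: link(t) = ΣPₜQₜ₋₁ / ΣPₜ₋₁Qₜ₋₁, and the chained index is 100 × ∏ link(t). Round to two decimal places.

Link Q1 2009→Q2 2009:
ΣP(Q2 2009)Q(Q1 2009) = 842.66×1 + 146.49×23 + 768.50×4 = 842.66 + 3369.27 + 3074 = 7285.93
ΣP(Q1 2009)Q(Q1 2009) = 893.01×1 + 179.36×23 + 613.17×4 = 893.01 + 4125.28 + 2452.68 = 7470.97
link = 7285.93/7470.97 = 0.975232
Link Q2 2009→Q3 2009:
ΣP(Q3 2009)Q(Q2 2009) = 913.54×1 + 145.42×23 + 996.27×4 = 913.54 + 3344.66 + 3985.08 = 8243.28
ΣP(Q2 2009)Q(Q2 2009) = 842.66×1 + 146.49×23 + 768.50×4 = 842.66 + 3369.27 + 3074 = 7285.93
link = 8243.28/7285.93 = 1.131397
Chained index = 100 × 0.975232 × 1.131397 = 110.3375

110.34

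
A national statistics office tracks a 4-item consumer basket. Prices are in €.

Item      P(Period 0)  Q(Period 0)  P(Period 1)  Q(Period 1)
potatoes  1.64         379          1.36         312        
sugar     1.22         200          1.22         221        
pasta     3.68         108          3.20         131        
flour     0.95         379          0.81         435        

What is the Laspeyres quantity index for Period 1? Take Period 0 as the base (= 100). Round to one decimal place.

Laspeyres quantity index uses base-period prices as weights.
ΣP(Period 0)·Q(Period 1) = 1.64×312 + 1.22×221 + 3.68×131 + 0.95×435 = 511.68 + 269.62 + 482.08 + 413.25 = 1676.63
ΣP(Period 0)·Q(Period 0) = 1.64×379 + 1.22×200 + 3.68×108 + 0.95×379 = 621.56 + 244 + 397.44 + 360.05 = 1623.05
Index = 1676.63 / 1623.05 × 100 = 103.3012

103.3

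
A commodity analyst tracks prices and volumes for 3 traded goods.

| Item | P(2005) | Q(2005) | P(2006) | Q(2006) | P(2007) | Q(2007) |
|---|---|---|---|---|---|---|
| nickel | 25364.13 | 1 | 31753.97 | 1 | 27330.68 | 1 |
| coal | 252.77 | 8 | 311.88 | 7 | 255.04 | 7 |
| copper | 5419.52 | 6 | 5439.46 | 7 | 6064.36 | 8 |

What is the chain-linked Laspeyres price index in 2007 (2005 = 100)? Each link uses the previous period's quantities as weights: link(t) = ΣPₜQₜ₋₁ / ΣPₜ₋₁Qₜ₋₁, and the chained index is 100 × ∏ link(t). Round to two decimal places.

110.96

Link 2005→2006:
ΣP(2006)Q(2005) = 31753.97×1 + 311.88×8 + 5439.46×6 = 31753.97 + 2495.04 + 32636.76 = 66885.77
ΣP(2005)Q(2005) = 25364.13×1 + 252.77×8 + 5419.52×6 = 25364.13 + 2022.16 + 32517.12 = 59903.41
link = 66885.77/59903.41 = 1.116560
Link 2006→2007:
ΣP(2007)Q(2006) = 27330.68×1 + 255.04×7 + 6064.36×7 = 27330.68 + 1785.28 + 42450.52 = 71566.48
ΣP(2006)Q(2006) = 31753.97×1 + 311.88×7 + 5439.46×7 = 31753.97 + 2183.16 + 38076.22 = 72013.35
link = 71566.48/72013.35 = 0.993795
Chained index = 100 × 1.116560 × 0.993795 = 110.9632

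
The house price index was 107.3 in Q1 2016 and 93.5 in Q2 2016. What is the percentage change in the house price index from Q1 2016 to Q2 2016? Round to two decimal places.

-12.86%

Change = (93.5 − 107.3) / 107.3 × 100
       = -13.8 / 107.3 × 100 = -12.8611%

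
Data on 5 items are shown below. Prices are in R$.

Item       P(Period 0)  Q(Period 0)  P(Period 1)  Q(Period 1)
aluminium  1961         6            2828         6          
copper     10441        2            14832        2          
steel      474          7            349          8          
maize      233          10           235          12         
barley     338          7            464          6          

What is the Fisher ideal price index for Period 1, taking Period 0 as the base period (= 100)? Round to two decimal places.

133.91

Laspeyres component (base-period weights):
ΣP(Period 1)Q(Period 0) = 2828×6 + 14832×2 + 349×7 + 235×10 + 464×7 = 16968 + 29664 + 2443 + 2350 + 3248 = 54673
ΣP(Period 0)Q(Period 0) = 1961×6 + 10441×2 + 474×7 + 233×10 + 338×7 = 11766 + 20882 + 3318 + 2330 + 2366 = 40662
L = 54673 / 40662 × 100 = 134.4572
Paasche component (current-period weights):
ΣP(Period 1)Q(Period 1) = 2828×6 + 14832×2 + 349×8 + 235×12 + 464×6 = 16968 + 29664 + 2792 + 2820 + 2784 = 55028
ΣP(Period 0)Q(Period 1) = 1961×6 + 10441×2 + 474×8 + 233×12 + 338×6 = 11766 + 20882 + 3792 + 2796 + 2028 = 41264
P = 55028 / 41264 × 100 = 133.3560
Fisher = √(L × P) = √(134.4572 × 133.3560) = 133.9055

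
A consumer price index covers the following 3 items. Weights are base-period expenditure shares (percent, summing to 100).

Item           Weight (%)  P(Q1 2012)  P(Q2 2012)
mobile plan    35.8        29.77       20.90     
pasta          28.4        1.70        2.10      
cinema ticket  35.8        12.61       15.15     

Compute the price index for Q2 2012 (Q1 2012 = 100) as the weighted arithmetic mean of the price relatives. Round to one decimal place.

mobile plan: 35.8 × (20.90/29.77) = 35.8 × 0.702049 = 25.1334
pasta: 28.4 × (2.10/1.70) = 28.4 × 1.235294 = 35.0824
cinema ticket: 35.8 × (15.15/12.61) = 35.8 × 1.201427 = 43.0111
Index = Σ wᵢ·(p₁ᵢ/p₀ᵢ) = 25.1334 + 35.0824 + 43.0111 = 103.2268

103.2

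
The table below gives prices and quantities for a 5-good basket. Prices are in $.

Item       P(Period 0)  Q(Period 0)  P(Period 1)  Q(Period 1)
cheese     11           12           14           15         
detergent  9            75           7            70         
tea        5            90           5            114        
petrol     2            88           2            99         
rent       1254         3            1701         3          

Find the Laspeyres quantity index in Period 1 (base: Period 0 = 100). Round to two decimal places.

Laspeyres quantity index uses base-period prices as weights.
ΣP(Period 0)·Q(Period 1) = 11×15 + 9×70 + 5×114 + 2×99 + 1254×3 = 165 + 630 + 570 + 198 + 3762 = 5325
ΣP(Period 0)·Q(Period 0) = 11×12 + 9×75 + 5×90 + 2×88 + 1254×3 = 132 + 675 + 450 + 176 + 3762 = 5195
Index = 5325 / 5195 × 100 = 102.5024

102.50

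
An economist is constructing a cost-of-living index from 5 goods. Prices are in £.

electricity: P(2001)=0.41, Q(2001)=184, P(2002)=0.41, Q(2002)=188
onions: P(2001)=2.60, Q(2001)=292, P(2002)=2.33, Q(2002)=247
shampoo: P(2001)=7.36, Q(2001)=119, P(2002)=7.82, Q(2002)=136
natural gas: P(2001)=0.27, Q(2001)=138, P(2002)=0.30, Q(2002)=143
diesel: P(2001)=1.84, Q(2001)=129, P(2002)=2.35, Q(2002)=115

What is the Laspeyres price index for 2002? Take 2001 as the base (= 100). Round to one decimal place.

102.3

Laspeyres price index uses base-period quantities as weights.
ΣP(2002)·Q(2001) = 0.41×184 + 2.33×292 + 7.82×119 + 0.30×138 + 2.35×129 = 75.44 + 680.36 + 930.58 + 41.4 + 303.15 = 2030.93
ΣP(2001)·Q(2001) = 0.41×184 + 2.60×292 + 7.36×119 + 0.27×138 + 1.84×129 = 75.44 + 759.2 + 875.84 + 37.26 + 237.36 = 1985.1
Index = 2030.93 / 1985.1 × 100 = 102.3087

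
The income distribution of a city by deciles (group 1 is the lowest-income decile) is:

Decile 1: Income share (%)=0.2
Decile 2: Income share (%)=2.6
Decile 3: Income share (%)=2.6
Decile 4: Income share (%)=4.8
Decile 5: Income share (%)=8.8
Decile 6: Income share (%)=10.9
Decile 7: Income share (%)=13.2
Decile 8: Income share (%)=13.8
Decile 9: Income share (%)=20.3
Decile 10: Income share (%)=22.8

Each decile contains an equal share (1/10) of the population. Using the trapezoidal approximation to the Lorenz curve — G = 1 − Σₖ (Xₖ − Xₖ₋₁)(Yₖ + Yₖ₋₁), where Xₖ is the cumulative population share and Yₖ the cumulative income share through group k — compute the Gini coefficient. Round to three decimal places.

Cumulative income shares Yₖ: 0.0020, 0.0280, 0.0540, 0.1020, 0.1900, 0.2990, 0.4310, 0.5690, 0.7720, 1.0000
Σ (Xₖ−Xₖ₋₁)(Yₖ+Yₖ₋₁) = (1/10)(0.0020+0.0000) + (1/10)(0.0280+0.0020) + (1/10)(0.0540+0.0280) + (1/10)(0.1020+0.0540) + (1/10)(0.1900+0.1020) + (1/10)(0.2990+0.1900) + (1/10)(0.4310+0.2990) + (1/10)(0.5690+0.4310) + (1/10)(0.7720+0.5690) + (1/10)(1.0000+0.7720)
  = 0.0002 + 0.0030 + 0.0082 + 0.0156 + 0.0292 + 0.0489 + 0.0730 + 0.1000 + 0.1341 + 0.1772 = 0.5894
G = 1 − 0.5894 = 0.4106

0.411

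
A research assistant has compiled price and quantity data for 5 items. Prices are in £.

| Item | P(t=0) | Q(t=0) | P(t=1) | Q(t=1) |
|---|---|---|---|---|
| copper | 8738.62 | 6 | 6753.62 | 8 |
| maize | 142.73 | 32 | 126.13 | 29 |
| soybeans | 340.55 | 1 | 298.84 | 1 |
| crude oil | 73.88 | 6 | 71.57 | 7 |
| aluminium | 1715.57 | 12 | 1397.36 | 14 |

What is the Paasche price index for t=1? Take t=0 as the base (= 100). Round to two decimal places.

78.90

Paasche price index uses current-period quantities as weights.
ΣP(t=1)·Q(t=1) = 6753.62×8 + 126.13×29 + 298.84×1 + 71.57×7 + 1397.36×14 = 54028.96 + 3657.77 + 298.84 + 500.99 + 19563.04 = 78049.6
ΣP(t=0)·Q(t=1) = 8738.62×8 + 142.73×29 + 340.55×1 + 73.88×7 + 1715.57×14 = 69908.96 + 4139.17 + 340.55 + 517.16 + 24017.98 = 98923.82
Index = 78049.6 / 98923.82 × 100 = 78.8987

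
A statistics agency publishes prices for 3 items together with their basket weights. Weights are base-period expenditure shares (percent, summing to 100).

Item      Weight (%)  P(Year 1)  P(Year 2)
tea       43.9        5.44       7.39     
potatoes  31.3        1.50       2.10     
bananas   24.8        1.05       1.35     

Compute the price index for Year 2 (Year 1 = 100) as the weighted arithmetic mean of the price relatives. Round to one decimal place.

135.3

tea: 43.9 × (7.39/5.44) = 43.9 × 1.358456 = 59.6362
potatoes: 31.3 × (2.10/1.50) = 31.3 × 1.400000 = 43.8200
bananas: 24.8 × (1.35/1.05) = 24.8 × 1.285714 = 31.8857
Index = Σ wᵢ·(p₁ᵢ/p₀ᵢ) = 59.6362 + 43.8200 + 31.8857 = 135.3419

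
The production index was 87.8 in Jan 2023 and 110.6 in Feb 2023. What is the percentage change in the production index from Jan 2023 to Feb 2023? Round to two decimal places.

Change = (110.6 − 87.8) / 87.8 × 100
       = 22.8 / 87.8 × 100 = 25.9681%

25.97%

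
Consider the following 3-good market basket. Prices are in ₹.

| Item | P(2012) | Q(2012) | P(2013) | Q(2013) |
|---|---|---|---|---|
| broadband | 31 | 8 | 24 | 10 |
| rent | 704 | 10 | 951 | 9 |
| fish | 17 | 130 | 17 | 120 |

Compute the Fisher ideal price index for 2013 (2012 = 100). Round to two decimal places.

125.10

Laspeyres component (base-period weights):
ΣP(2013)Q(2012) = 24×8 + 951×10 + 17×130 = 192 + 9510 + 2210 = 11912
ΣP(2012)Q(2012) = 31×8 + 704×10 + 17×130 = 248 + 7040 + 2210 = 9498
L = 11912 / 9498 × 100 = 125.4159
Paasche component (current-period weights):
ΣP(2013)Q(2013) = 24×10 + 951×9 + 17×120 = 240 + 8559 + 2040 = 10839
ΣP(2012)Q(2013) = 31×10 + 704×9 + 17×120 = 310 + 6336 + 2040 = 8686
P = 10839 / 8686 × 100 = 124.7870
Fisher = √(L × P) = √(125.4159 × 124.7870) = 125.1011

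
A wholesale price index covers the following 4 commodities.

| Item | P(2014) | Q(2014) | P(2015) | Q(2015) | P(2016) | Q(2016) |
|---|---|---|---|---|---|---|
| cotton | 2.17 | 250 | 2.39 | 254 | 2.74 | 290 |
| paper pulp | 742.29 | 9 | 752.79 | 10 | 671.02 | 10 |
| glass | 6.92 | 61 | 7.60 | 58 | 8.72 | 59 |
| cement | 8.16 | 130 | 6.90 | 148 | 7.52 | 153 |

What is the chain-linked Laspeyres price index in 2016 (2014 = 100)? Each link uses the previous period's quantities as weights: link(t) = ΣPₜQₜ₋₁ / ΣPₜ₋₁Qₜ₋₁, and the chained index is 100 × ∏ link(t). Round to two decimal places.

Link 2014→2015:
ΣP(2015)Q(2014) = 2.39×250 + 752.79×9 + 7.60×61 + 6.90×130 = 597.5 + 6775.11 + 463.6 + 897 = 8733.21
ΣP(2014)Q(2014) = 2.17×250 + 742.29×9 + 6.92×61 + 8.16×130 = 542.5 + 6680.61 + 422.12 + 1060.8 = 8706.03
link = 8733.21/8706.03 = 1.003122
Link 2015→2016:
ΣP(2016)Q(2015) = 2.74×254 + 671.02×10 + 8.72×58 + 7.52×148 = 695.96 + 6710.2 + 505.76 + 1112.96 = 9024.88
ΣP(2015)Q(2015) = 2.39×254 + 752.79×10 + 7.60×58 + 6.90×148 = 607.06 + 7527.9 + 440.8 + 1021.2 = 9596.96
link = 9024.88/9596.96 = 0.940389
Chained index = 100 × 1.003122 × 0.940389 = 94.3325

94.33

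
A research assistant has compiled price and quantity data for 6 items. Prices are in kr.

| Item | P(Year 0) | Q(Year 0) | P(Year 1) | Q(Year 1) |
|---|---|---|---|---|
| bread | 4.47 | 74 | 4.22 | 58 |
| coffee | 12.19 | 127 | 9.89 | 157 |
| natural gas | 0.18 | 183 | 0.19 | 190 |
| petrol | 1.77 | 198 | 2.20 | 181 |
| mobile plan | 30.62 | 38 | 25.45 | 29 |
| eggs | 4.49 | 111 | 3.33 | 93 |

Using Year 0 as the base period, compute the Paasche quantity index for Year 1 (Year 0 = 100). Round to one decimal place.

97.2

Paasche quantity index uses current-period prices as weights.
ΣP(Year 1)·Q(Year 1) = 4.22×58 + 9.89×157 + 0.19×190 + 2.20×181 + 25.45×29 + 3.33×93 = 244.76 + 1552.73 + 36.1 + 398.2 + 738.05 + 309.69 = 3279.53
ΣP(Year 1)·Q(Year 0) = 4.22×74 + 9.89×127 + 0.19×183 + 2.20×198 + 25.45×38 + 3.33×111 = 312.28 + 1256.03 + 34.77 + 435.6 + 967.1 + 369.63 = 3375.41
Index = 3279.53 / 3375.41 × 100 = 97.1595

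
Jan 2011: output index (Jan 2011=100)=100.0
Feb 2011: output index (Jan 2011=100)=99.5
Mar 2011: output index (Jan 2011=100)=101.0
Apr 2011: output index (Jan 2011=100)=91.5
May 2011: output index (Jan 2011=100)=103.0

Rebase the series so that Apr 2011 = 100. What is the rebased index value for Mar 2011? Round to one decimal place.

110.4

Rebased(Mar 2011) = 101.0 / 91.5 × 100 = 110.3825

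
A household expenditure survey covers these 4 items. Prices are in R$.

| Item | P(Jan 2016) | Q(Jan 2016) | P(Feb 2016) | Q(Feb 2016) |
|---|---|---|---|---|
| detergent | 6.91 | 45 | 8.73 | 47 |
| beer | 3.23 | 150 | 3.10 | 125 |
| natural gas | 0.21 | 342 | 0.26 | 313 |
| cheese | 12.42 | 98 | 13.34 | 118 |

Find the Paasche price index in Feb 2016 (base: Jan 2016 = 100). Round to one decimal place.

Paasche price index uses current-period quantities as weights.
ΣP(Feb 2016)·Q(Feb 2016) = 8.73×47 + 3.10×125 + 0.26×313 + 13.34×118 = 410.31 + 387.5 + 81.38 + 1574.12 = 2453.31
ΣP(Jan 2016)·Q(Feb 2016) = 6.91×47 + 3.23×125 + 0.21×313 + 12.42×118 = 324.77 + 403.75 + 65.73 + 1465.56 = 2259.81
Index = 2453.31 / 2259.81 × 100 = 108.5627

108.6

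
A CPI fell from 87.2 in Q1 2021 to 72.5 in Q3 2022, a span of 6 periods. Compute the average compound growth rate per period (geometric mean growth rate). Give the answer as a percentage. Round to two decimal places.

-3.03%

Growth factor = (72.5/87.2)^(1/6) = (0.831422)^(1/6) = 0.969699
Growth rate = 0.969699 − 1 = -0.030301 = -3.0301%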